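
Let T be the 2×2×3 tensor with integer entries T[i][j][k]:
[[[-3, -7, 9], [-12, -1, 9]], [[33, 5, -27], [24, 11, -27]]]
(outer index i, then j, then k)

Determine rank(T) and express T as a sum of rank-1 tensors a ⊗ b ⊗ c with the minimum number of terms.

rank(T) = 2

Lower bound: in the mode-3 unfolding of T (rows indexed by k, columns by (i,j)) the 2×2 minor on rows k ∈ {0, 1}, columns (i,j) ∈ {(0,0), (0,1)} is det [[-3, -12], [-7, -1]] = -81 ≠ 0, so that unfolding has rank ≥ 2 and hence rank(T) ≥ 2 (CP rank is at least every unfolding rank, though it can be larger).
Upper bound: with S_k = T[:,:,k], the two rank-1 terms a₁b₁ᵀ, a₂b₂ᵀ are the rank-1 members of the pencil x·S₀ + y·S₁.
det(x·S₀ + y·S₁) is 324·x² − 108·xy − 72·y² = 36·(3·x − 2·y)(3·x + y), vanishing at (x:y) = (2:3) and (1:-3).
M₁ = 2·S₀ + 3·S₁ = [[-27, -27], [81, 81]] = (-27)·[1, -3][1, 1]ᵀ and M₂ = S₀ − 3·S₁ = [[18, -9], [18, -9]] = 9·[1, 1][2, -1]ᵀ, so take a₁ = [1, -3], b₁ = [1, 1], a₂ = [1, 1], b₂ = [2, -1].
Each slice is an integer combination of E₁ = a₁b₁ᵀ and E₂ = a₂b₂ᵀ: S₀ = −9·E₁ + 3·E₂, S₁ = −3·E₁ − 2·E₂, S₂ = 9·E₁; reading off coefficients, c₁ = [-9, -3, 9] and c₂ = [3, -2, 0].
Hence T = [1, -3] ⊗ [1, 1] ⊗ [-9, -3, 9] + [1, 1] ⊗ [2, -1] ⊗ [3, -2, 0], so rank(T) ≤ 2.
These bounds meet, so rank(T) = 2.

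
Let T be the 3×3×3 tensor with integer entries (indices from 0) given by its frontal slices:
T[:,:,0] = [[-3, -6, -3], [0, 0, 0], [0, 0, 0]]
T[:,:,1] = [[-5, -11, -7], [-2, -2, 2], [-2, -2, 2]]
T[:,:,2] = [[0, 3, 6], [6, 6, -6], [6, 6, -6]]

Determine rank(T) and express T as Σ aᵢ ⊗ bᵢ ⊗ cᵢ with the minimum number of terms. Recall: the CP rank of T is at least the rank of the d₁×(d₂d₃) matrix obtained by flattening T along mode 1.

Lower bound: the mode-1 unfolding of T (rows indexed by i, columns by (j,k) = (0,0), (0,1), (0,2), (1,0), (1,1), (1,2), (2,0), (2,1), (2,2)) is [[-3, -5, 0, -6, -11, 3, -3, -7, 6], [0, -2, 6, 0, -2, 6, 0, 2, -6], [0, -2, 6, 0, -2, 6, 0, 2, -6]].
There the 2×2 minor on rows i ∈ {0, 1}, columns (j,k) ∈ {(0,0), (0,1)} is det [[-3, -5], [0, -2]] = 6 ≠ 0, so this unfolding has rank ≥ 2; CP rank is at least every unfolding rank, so rank(T) ≥ 2. (This is only a lower bound: in general the CP rank may exceed every unfolding rank, so we still need to exhibit 2 rank-1 terms summing to T.)
Upper bound — finding two terms. Write S_k = T[:,:,k] for the frontal slices: S₀ = [[-3, -6, -3], [0, 0, 0], [0, 0, 0]], S₁ = [[-5, -11, -7], [-2, -2, 2], [-2, -2, 2]], S₂ = [[0, 3, 6], [6, 6, -6], [6, 6, -6]].
If T = a₁ ⊗ b₁ ⊗ c₁ + a₂ ⊗ b₂ ⊗ c₂ then each S_k = c₁[k]·a₁b₁ᵀ + c₂[k]·a₂b₂ᵀ. S₀ and S₁ are linearly independent, so a₁b₁ᵀ and a₂b₂ᵀ must span the same plane of matrices: they are the rank-1 matrices of the form x·S₀ + y·S₁.
The 2×2 minor of x·S₀ + y·S₁ on rows {0,1}, columns {0,1} is −6·xy − 12·y² = (-6)·(x + 2·y)(y), vanishing at (x:y) = (2:-1) and (1:0).
M₁ = 2·S₀ − S₁ = [[-1, -1, 1], [2, 2, -2], [2, 2, -2]] = −[1, -2, -2][1, 1, -1]ᵀ and M₂ = S₀ = [[-3, -6, -3], [0, 0, 0], [0, 0, 0]] = (-3)·[1, 0, 0][1, 2, 1]ᵀ, so take a₁ = [1, -2, -2], b₁ = [1, 1, -1], a₂ = [1, 0, 0], b₂ = [1, 2, 1].
Each slice is an integer combination of E₁ = a₁b₁ᵀ and E₂ = a₂b₂ᵀ: S₀ = −3·E₂, S₁ = E₁ − 6·E₂, S₂ = −3·E₁ + 3·E₂; reading off coefficients, c₁ = [0, 1, -3] and c₂ = [-3, -6, 3].
Hence T = [1, -2, -2] ⊗ [1, 1, -1] ⊗ [0, 1, -3] + [1, 0, 0] ⊗ [1, 2, 1] ⊗ [-3, -6, 3], so rank(T) ≤ 2.
These bounds meet, so rank(T) = 2.
Check entry T[2,0,0] = 0: (-2)·(1)·(0) + (0)·(1)·(-3) = 0.

rank(T) = 2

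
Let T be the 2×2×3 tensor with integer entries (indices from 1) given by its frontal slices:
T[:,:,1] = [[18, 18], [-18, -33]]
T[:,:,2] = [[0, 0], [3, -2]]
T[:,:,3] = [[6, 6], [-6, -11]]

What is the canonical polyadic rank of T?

2

Lower bound: the mode-1 unfolding of T (rows indexed by i, columns by (j,k) = (1,1), (1,2), (1,3), (2,1), (2,2), (2,3)) is [[18, 0, 6, 18, 0, 6], [-18, 3, -6, -33, -2, -11]].
There the 2×2 minor on rows i ∈ {1, 2}, columns (j,k) ∈ {(1,1), (1,2)} is det [[18, 0], [-18, 3]] = 54 ≠ 0, so this unfolding has rank ≥ 2; CP rank is at least every unfolding rank, so rank(T) ≥ 2. (Unfolding ranks only ever bound the CP rank from below — rank(T) can be strictly larger than all of them — so the matching upper bound has to come from an explicit 2-term decomposition.)
Upper bound — finding two terms. Write S_k = T[:,:,k] for the frontal slices: S₁ = [[18, 18], [-18, -33]], S₂ = [[0, 0], [3, -2]], S₃ = [[6, 6], [-6, -11]].
If T = a₁ ∘ b₁ ∘ c₁ + a₂ ∘ b₂ ∘ c₂ then each S_k = c₁[k]·a₁b₁ᵀ + c₂[k]·a₂b₂ᵀ. S₁ and S₂ are linearly independent, so a₁b₁ᵀ and a₂b₂ᵀ must span the same plane of matrices: they are the rank-1 matrices of the form x·S₁ + y·S₂.
det(x·S₁ + y·S₂) is −270·x² − 90·xy = (-90)·(3·x + y)(x), vanishing at (x:y) = (1:-3) and (0:1).
M₁ = S₁ − 3·S₂ = [[18, 18], [-27, -27]] = 9·[2, -3][1, 1]ᵀ and M₂ = S₂ = [[0, 0], [3, -2]] = [0, 1][3, -2]ᵀ, so take a₁ = [2, -3], b₁ = [1, 1], a₂ = [0, 1], b₂ = [3, -2].
Each slice is an integer combination of E₁ = a₁b₁ᵀ and E₂ = a₂b₂ᵀ: S₁ = 9·E₁ + 3·E₂, S₂ = E₂, S₃ = 3·E₁ + E₂; reading off coefficients, c₁ = [9, 0, 3] and c₂ = [3, 1, 1].
Hence T = [2, -3] ∘ [1, 1] ∘ [9, 0, 3] + [0, 1] ∘ [3, -2] ∘ [3, 1, 1], so rank(T) ≤ 2.
These bounds meet, so rank(T) = 2.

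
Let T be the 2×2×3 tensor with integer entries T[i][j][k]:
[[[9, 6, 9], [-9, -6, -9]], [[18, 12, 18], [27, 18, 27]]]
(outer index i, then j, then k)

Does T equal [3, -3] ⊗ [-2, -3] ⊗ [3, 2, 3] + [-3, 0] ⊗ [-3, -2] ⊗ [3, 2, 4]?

Reconstruct entry (0,0,2) from the claimed factors: Σₗ aₗ[0]bₗ[0]cₗ[2] = (3)·(-2)·(3) + (-3)·(-3)·(4) = 18, but T[0,0,2] = 9. The claim is false.

No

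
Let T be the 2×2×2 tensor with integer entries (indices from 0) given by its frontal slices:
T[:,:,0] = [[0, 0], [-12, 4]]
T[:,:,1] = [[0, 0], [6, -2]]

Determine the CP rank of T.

1

Lower bound: T ≠ 0 (e.g. T[1,0,0] = -12), so rank(T) ≥ 1.
Upper bound: if T = a ⊗ b ⊗ c then every fibre of T is a multiple of the corresponding factor, so read the factors off the fibres through the nonzero entry T[1,0,0] = -12.
The mode-1 fibre T[:,0,0] = [0, -12] gives a = [0, 1] (primitive direction); the mode-2 fibre T[1,:,0] = [-12, 4] gives b = [3, -1]; then c[k] = T[1,0,k] / (a[1]·b[0]) = [-12, 6] / 3 = [-4, 2].
Expanding [0, 1] ⊗ [3, -1] ⊗ [-4, 2] reproduces all 8 entries of T, so T = [0, 1] ⊗ [3, -1] ⊗ [-4, 2] and rank(T) ≤ 1.
These bounds meet, so rank(T) = 1.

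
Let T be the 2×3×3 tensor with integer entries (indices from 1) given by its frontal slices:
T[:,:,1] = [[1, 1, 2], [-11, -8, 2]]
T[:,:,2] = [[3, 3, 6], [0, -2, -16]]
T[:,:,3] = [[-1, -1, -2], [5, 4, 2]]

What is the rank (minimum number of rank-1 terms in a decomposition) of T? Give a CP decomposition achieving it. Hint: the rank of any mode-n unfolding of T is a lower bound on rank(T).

rank(T) = 2

Lower bound: the mode-3 unfolding of T (rows indexed by k, columns by (i,j) = (1,1), (1,2), (1,3), (2,1), (2,2), (2,3)) is [[1, 1, 2, -11, -8, 2], [3, 3, 6, 0, -2, -16], [-1, -1, -2, 5, 4, 2]].
There the 2×2 minor on rows k ∈ {1, 2}, columns (i,j) ∈ {(1,1), (2,1)} is det [[1, -11], [3, 0]] = 33 ≠ 0, so this unfolding has rank ≥ 2; CP rank is at least every unfolding rank, so rank(T) ≥ 2. (Flattening ranks never certify an upper bound on CP rank; for that we must actually write T with 2 rank-1 terms.)
Upper bound — finding two terms. Write S_k = T[:,:,k] for the frontal slices: S₁ = [[1, 1, 2], [-11, -8, 2]], S₂ = [[3, 3, 6], [0, -2, -16]], S₃ = [[-1, -1, -2], [5, 4, 2]].
If T = a₁ ⊗ b₁ ⊗ c₁ + a₂ ⊗ b₂ ⊗ c₂ then each S_k = c₁[k]·a₁b₁ᵀ + c₂[k]·a₂b₂ᵀ. S₁ and S₂ are linearly independent, so a₁b₁ᵀ and a₂b₂ᵀ must span the same plane of matrices: they are the rank-1 matrices of the form x·S₁ + y·S₂.
The 2×2 minor of x·S₁ + y·S₂ on rows {1,2}, columns {1,2} is 3·x² + 7·xy − 6·y² = (x + 3·y)(3·x − 2·y), vanishing at (x:y) = (3:-1) and (2:3).
M₁ = 3·S₁ − S₂ = [[0, 0, 0], [-33, -22, 22]] = (-11)·[0, 1][3, 2, -2]ᵀ and M₂ = 2·S₁ + 3·S₂ = [[11, 11, 22], [-22, -22, -44]] = 11·[1, -2][1, 1, 2]ᵀ, so take a₁ = [0, 1], b₁ = [3, 2, -2], a₂ = [1, -2], b₂ = [1, 1, 2].
Each slice is an integer combination of E₁ = a₁b₁ᵀ and E₂ = a₂b₂ᵀ: S₁ = −3·E₁ + E₂, S₂ = 2·E₁ + 3·E₂, S₃ = E₁ − E₂; reading off coefficients, c₁ = [-3, 2, 1] and c₂ = [1, 3, -1].
Hence T = [0, 1] ⊗ [3, 2, -2] ⊗ [-3, 2, 1] + [1, -2] ⊗ [1, 1, 2] ⊗ [1, 3, -1], so rank(T) ≤ 2.
These bounds meet, so rank(T) = 2.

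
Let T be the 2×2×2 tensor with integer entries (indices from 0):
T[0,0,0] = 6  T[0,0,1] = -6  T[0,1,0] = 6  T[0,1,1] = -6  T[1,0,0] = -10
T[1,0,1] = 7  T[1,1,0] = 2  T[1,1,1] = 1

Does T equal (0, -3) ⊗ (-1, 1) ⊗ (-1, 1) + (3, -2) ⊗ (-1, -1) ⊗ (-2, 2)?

No

Reconstruct entry (1,0,0) from the claimed factors: Σₗ aₗ[1]bₗ[0]cₗ[0] = (-3)·(-1)·(-1) + (-2)·(-1)·(-2) = -7, but T[1,0,0] = -10. The claim is false.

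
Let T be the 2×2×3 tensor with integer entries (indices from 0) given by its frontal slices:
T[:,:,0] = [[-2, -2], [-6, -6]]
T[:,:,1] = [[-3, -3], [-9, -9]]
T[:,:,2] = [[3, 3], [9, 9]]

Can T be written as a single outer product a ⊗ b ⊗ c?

Yes

If T = a ⊗ b ⊗ c then every fibre of T is a multiple of the corresponding factor, so read the factors off the fibres through the nonzero entry T[0,0,0] = -2.
The mode-1 fibre T[:,0,0] = [-2, -6] gives a = (1, 3) (primitive direction); the mode-2 fibre T[0,:,0] = [-2, -2] gives b = (1, 1); then c[k] = T[0,0,k] / (a[0]·b[0]) = [-2, -3, 3] / 1 = (-2, -3, 3).
Expanding (1, 3) ⊗ (1, 1) ⊗ (-2, -3, 3) reproduces all 12 entries of T, so T = (1, 3) ⊗ (1, 1) ⊗ (-2, -3, 3) and rank(T) ≤ 1.
Equivalently every frontal slice T[:,:,k] is c[k] times the rank-1 matrix (1, 3) ⊗ (1, 1). So T has rank 1 (it is nonzero).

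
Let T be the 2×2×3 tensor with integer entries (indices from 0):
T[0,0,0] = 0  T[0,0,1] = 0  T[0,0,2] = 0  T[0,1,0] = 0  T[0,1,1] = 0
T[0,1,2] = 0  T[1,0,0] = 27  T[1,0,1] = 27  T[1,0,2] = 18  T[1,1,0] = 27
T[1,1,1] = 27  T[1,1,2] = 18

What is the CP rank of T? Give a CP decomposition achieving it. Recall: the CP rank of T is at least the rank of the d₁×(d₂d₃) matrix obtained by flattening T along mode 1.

Lower bound: T ≠ 0 (e.g. T[1,0,0] = 27), so rank(T) ≥ 1.
Upper bound: the mode-1 fibre T[:,0,0] = [0, 27] gives a = [0, 1] (primitive direction); the mode-2 fibre T[1,:,0] = [27, 27] gives b = [1, 1]; then c[k] = T[1,0,k] / (a[1]·b[0]) = [27, 27, 18] / 1 = [27, 27, 18].
Expanding [0, 1] (x) [1, 1] (x) [27, 27, 18] reproduces all 12 entries of T, so T = [0, 1] (x) [1, 1] (x) [27, 27, 18] and rank(T) ≤ 1.
These bounds meet, so rank(T) = 1.

rank(T) = 1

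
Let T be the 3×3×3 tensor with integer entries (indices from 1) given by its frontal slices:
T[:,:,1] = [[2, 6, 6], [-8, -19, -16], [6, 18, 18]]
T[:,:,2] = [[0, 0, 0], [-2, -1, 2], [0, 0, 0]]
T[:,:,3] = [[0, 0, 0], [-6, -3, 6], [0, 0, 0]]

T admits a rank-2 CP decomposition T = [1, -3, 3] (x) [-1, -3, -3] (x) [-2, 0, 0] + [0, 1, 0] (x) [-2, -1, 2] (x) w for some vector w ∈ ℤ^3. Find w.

w = [1, 1, 3]

Subtract the known terms from T to get the rank-1 residual R = [0, 1, 0] (x) [-2, -1, 2] (x) w, so R[i,j,k] = a[i]·b[j]·w[k]. Pick indices with nonzero a[2]·b[1] = (1)·(-2) = -2. Only the fibre through (2,1,·) is needed: R[2,1,:] = T[2,1,:] − Σₗ aₗ[2]bₗ[1]cₗ = [-8, -2, -6] − (-3)·(-1)·[-2, 0, 0] = [-2, -2, -6]. Then w[k] = R[2,1,k] / -2 for each k, giving w = [-2, -2, -6] / -2 = [1, 1, 3].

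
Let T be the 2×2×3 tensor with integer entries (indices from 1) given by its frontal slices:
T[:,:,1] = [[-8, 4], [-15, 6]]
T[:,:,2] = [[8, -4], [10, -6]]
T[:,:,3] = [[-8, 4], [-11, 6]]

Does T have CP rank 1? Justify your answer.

No

The mode-2 unfolding of T (rows indexed by j, columns by (i,k) = (1,1), (1,2), (1,3), (2,1), (2,2), (2,3)) is [[-8, 8, -8, -15, 10, -11], [4, -4, 4, 6, -6, 6]].
There the 2×2 minor on rows j ∈ {1, 2}, columns (i,k) ∈ {(1,1), (2,1)} is det [[-8, -15], [4, 6]] = 12 ≠ 0, so this unfolding has rank ≥ 2; CP rank is at least every unfolding rank, so rank(T) ≥ 2.
In particular rank(T) ≥ 2 > 1, so T is not rank-1.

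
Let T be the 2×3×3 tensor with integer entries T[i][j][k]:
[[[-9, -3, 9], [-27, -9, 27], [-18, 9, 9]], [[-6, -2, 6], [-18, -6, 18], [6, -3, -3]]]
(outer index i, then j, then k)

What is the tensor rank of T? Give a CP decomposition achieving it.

rank(T) = 2

Lower bound: in the mode-2 unfolding of T (rows indexed by j, columns by (i,k)) the 2×2 minor on rows j ∈ {0, 2}, columns (i,k) ∈ {(0,0), (0,1)} is det [[-9, -3], [-18, 9]] = -135 ≠ 0, so that unfolding has rank ≥ 2 and hence rank(T) ≥ 2 (CP rank is at least every unfolding rank, though it can be larger).
Upper bound: with S_k = T[:,:,k], the two rank-1 terms a₁b₁ᵀ, a₂b₂ᵀ are the rank-1 members of the pencil x·S₀ + y·S₁.
The 2×2 minor of x·S₀ + y·S₁ on rows {0,1}, columns {0,2} is −162·x² + 27·xy + 27·y² = (-27)·(2·x − y)(3·x + y), vanishing at (x:y) = (1:2) and (1:-3).
M₁ = S₀ + 2·S₁ = [[-15, -45, 0], [-10, -30, 0]] = (-5)·[3, 2][1, 3, 0]ᵀ and M₂ = S₀ − 3·S₁ = [[0, 0, -45], [0, 0, 15]] = (-15)·[3, -1][0, 0, 1]ᵀ, so take a₁ = [3, 2], b₁ = [1, 3, 0], a₂ = [3, -1], b₂ = [0, 0, 1].
Each slice is an integer combination of E₁ = a₁b₁ᵀ and E₂ = a₂b₂ᵀ: S₀ = −3·E₁ − 6·E₂, S₁ = −E₁ + 3·E₂, S₂ = 3·E₁ + 3·E₂; reading off coefficients, c₁ = [-3, -1, 3] and c₂ = [-6, 3, 3].
Hence T = [3, 2] ⊗ [1, 3, 0] ⊗ [-3, -1, 3] + [3, -1] ⊗ [0, 0, 1] ⊗ [-6, 3, 3], so rank(T) ≤ 2.
These bounds meet, so rank(T) = 2.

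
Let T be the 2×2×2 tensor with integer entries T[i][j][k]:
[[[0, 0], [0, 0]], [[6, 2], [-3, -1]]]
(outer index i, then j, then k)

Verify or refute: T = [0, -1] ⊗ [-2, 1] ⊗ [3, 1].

Yes

Reconstruct entrywise from the claimed factors. For example, T[1,1,1] = -1 and Σₗ aₗ[1]bₗ[1]cₗ[1] = (-1)·(1)·(1) = -1; checking all 8 entries, every one matches. The claim holds.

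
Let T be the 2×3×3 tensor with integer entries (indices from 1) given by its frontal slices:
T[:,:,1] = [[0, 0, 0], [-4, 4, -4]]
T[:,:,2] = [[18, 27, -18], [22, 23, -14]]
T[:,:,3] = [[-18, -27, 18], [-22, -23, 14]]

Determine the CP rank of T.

Lower bound: the mode-3 unfolding of T (rows indexed by k, columns by (i,j) = (1,1), (1,2), (1,3), (2,1), (2,2), (2,3)) is [[0, 0, 0, -4, 4, -4], [18, 27, -18, 22, 23, -14], [-18, -27, 18, -22, -23, 14]].
There the 2×2 minor on rows k ∈ {1, 2}, columns (i,j) ∈ {(1,1), (2,1)} is det [[0, -4], [18, 22]] = 72 ≠ 0, so this unfolding has rank ≥ 2; CP rank is at least every unfolding rank, so rank(T) ≥ 2. (This is only a lower bound: in general the CP rank may exceed every unfolding rank, so we still need to exhibit 2 rank-1 terms summing to T.)
Upper bound — finding two terms. Write S_k = T[:,:,k] for the frontal slices: S₁ = [[0, 0, 0], [-4, 4, -4]], S₂ = [[18, 27, -18], [22, 23, -14]], S₃ = [[-18, -27, 18], [-22, -23, 14]].
If T = a₁ ⊗ b₁ ⊗ c₁ + a₂ ⊗ b₂ ⊗ c₂ then each S_k = c₁[k]·a₁b₁ᵀ + c₂[k]·a₂b₂ᵀ. S₁ and S₂ are linearly independent, so a₁b₁ᵀ and a₂b₂ᵀ must span the same plane of matrices: they are the rank-1 matrices of the form x·S₁ + y·S₂.
The 2×2 minor of x·S₁ + y·S₂ on rows {1,2}, columns {1,2} is 180·xy − 180·y² = 180·(x − y)(y), vanishing at (x:y) = (1:1) and (1:0).
M₁ = S₁ + S₂ = [[18, 27, -18], [18, 27, -18]] = 9·(1, 1)(2, 3, -2)ᵀ and M₂ = S₁ = [[0, 0, 0], [-4, 4, -4]] = (-4)·(0, 1)(1, -1, 1)ᵀ, so take a₁ = (1, 1), b₁ = (2, 3, -2), a₂ = (0, 1), b₂ = (1, -1, 1).
Each slice is an integer combination of E₁ = a₁b₁ᵀ and E₂ = a₂b₂ᵀ: S₁ = −4·E₂, S₂ = 9·E₁ + 4·E₂, S₃ = −9·E₁ − 4·E₂; reading off coefficients, c₁ = (0, 9, -9) and c₂ = (-4, 4, -4).
Hence T = (1, 1) ⊗ (2, 3, -2) ⊗ (0, 9, -9) + (0, 1) ⊗ (1, -1, 1) ⊗ (-4, 4, -4), so rank(T) ≤ 2.
These bounds meet, so rank(T) = 2.

2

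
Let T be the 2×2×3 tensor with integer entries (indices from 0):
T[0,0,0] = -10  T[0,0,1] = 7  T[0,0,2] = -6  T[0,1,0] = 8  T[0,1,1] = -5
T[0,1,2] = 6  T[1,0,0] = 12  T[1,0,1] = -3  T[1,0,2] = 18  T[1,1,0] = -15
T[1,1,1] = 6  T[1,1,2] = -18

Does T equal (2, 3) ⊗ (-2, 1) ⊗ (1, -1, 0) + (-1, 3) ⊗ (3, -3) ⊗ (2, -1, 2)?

Yes

Reconstruct entrywise from the claimed factors. For example, T[1,0,0] = 12 and Σₗ aₗ[1]bₗ[0]cₗ[0] = (3)·(-2)·(1) + (3)·(3)·(2) = 12; checking all 12 entries, every one matches. The claim holds.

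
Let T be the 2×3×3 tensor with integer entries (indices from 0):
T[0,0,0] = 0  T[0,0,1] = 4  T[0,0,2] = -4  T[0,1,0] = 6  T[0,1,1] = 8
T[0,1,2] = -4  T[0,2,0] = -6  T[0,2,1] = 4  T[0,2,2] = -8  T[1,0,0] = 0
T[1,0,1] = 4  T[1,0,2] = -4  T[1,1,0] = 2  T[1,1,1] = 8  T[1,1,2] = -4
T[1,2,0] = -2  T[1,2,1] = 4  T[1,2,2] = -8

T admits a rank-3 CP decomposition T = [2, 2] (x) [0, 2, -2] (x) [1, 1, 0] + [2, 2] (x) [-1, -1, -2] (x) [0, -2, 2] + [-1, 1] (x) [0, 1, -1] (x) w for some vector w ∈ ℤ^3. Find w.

w = [-2, 0, 0]

Subtract the known terms from T to get the rank-1 residual R = [-1, 1] (x) [0, 1, -1] (x) w, so R[i,j,k] = a[i]·b[j]·w[k]. Pick indices with nonzero a[0]·b[1] = (-1)·(1) = -1. Only the fibre through (0,1,·) is needed: R[0,1,:] = T[0,1,:] − Σₗ aₗ[0]bₗ[1]cₗ = [6, 8, -4] − (2)·(2)·[1, 1, 0] − (2)·(-1)·[0, -2, 2] = [2, 0, 0]. Then w[k] = R[0,1,k] / -1 for each k, giving w = [2, 0, 0] / -1 = [-2, 0, 0].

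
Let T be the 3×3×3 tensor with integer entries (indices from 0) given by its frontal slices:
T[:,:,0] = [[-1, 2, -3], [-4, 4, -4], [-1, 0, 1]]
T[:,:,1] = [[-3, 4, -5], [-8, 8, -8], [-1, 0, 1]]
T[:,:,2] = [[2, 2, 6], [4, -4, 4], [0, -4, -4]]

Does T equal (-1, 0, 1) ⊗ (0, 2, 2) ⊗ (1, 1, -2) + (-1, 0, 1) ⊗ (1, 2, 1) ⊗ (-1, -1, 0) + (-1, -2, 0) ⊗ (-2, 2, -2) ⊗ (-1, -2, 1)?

Reconstruct entrywise from the claimed factors. For example, T[2,0,2] = 0 and Σₗ aₗ[2]bₗ[0]cₗ[2] = (1)·(0)·(-2) + (1)·(1)·(0) + (0)·(-2)·(1) = 0; checking all 27 entries, every one matches. The claim holds.

Yes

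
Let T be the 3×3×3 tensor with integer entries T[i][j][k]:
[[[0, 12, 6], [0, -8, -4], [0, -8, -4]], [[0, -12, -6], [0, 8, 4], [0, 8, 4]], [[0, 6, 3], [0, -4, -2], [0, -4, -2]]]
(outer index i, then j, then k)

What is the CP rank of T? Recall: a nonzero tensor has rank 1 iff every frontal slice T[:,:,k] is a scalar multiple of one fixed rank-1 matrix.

1

Lower bound: T ≠ 0 (e.g. T[0,0,1] = 12), so rank(T) ≥ 1.
Upper bound: if T = a (x) b (x) c then every fibre of T is a multiple of the corresponding factor, so read the factors off the fibres through the nonzero entry T[0,0,1] = 12.
The mode-1 fibre T[:,0,1] = [12, -12, 6] gives a = [2, -2, 1] (primitive direction); the mode-2 fibre T[0,:,1] = [12, -8, -8] gives b = [3, -2, -2]; then c[k] = T[0,0,k] / (a[0]·b[0]) = [0, 12, 6] / 6 = [0, 2, 1].
Expanding [2, -2, 1] (x) [3, -2, -2] (x) [0, 2, 1] reproduces all 27 entries of T, so T = [2, -2, 1] (x) [3, -2, -2] (x) [0, 2, 1] and rank(T) ≤ 1.
These bounds meet, so rank(T) = 1.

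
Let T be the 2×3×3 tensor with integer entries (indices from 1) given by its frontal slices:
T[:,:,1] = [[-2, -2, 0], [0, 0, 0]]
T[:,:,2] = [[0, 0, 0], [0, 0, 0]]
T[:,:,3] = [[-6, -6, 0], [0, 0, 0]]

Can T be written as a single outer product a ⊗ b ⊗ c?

If T = a ⊗ b ⊗ c then every fibre of T is a multiple of the corresponding factor, so read the factors off the fibres through the nonzero entry T[1,1,1] = -2.
The mode-1 fibre T[:,1,1] = [-2, 0] gives a = [1, 0] (primitive direction); the mode-2 fibre T[1,:,1] = [-2, -2, 0] gives b = [1, 1, 0]; then c[k] = T[1,1,k] / (a[1]·b[1]) = [-2, 0, -6] / 1 = [-2, 0, -6].
Expanding [1, 0] ⊗ [1, 1, 0] ⊗ [-2, 0, -6] reproduces all 18 entries of T, so T = [1, 0] ⊗ [1, 1, 0] ⊗ [-2, 0, -6] and rank(T) ≤ 1.
Equivalently every frontal slice T[:,:,k] is c[k] times the rank-1 matrix [1, 0] ⊗ [1, 1, 0]. So T has rank 1 (it is nonzero).

Yes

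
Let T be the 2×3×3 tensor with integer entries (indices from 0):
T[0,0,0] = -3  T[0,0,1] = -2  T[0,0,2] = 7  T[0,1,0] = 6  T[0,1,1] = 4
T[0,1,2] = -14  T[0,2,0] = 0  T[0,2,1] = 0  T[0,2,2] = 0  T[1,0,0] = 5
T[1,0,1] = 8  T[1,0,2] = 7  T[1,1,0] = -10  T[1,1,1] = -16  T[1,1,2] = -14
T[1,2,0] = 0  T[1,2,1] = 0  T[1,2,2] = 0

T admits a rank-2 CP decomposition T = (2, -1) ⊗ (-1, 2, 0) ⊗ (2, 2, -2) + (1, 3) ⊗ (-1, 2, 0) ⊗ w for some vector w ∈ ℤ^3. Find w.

w = (-1, -2, -3)

Subtract the known terms from T to get the rank-1 residual R = (1, 3) ⊗ (-1, 2, 0) ⊗ w, so R[i,j,k] = a[i]·b[j]·w[k]. Pick indices with nonzero a[0]·b[0] = (1)·(-1) = -1. Only the fibre through (0,0,·) is needed: R[0,0,:] = T[0,0,:] − Σₗ aₗ[0]bₗ[0]cₗ = [-3, -2, 7] − (2)·(-1)·(2, 2, -2) = [1, 2, 3]. Then w[k] = R[0,0,k] / -1 for each k, giving w = [1, 2, 3] / -1 = (-1, -2, -3).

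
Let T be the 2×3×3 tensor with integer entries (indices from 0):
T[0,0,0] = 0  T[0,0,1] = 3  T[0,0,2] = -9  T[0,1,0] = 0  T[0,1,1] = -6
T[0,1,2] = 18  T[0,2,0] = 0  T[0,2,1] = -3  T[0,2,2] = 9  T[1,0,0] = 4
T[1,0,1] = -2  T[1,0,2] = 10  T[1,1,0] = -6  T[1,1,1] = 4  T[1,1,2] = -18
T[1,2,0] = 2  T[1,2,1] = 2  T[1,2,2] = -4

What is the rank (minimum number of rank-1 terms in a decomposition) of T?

2

Lower bound: the mode-3 unfolding of T (rows indexed by k, columns by (i,j) = (0,0), (0,1), (0,2), (1,0), (1,1), (1,2)) is [[0, 0, 0, 4, -6, 2], [3, -6, -3, -2, 4, 2], [-9, 18, 9, 10, -18, -4]].
There the 2×2 minor on rows k ∈ {0, 1}, columns (i,j) ∈ {(0,0), (1,0)} is det [[0, 4], [3, -2]] = -12 ≠ 0, so this unfolding has rank ≥ 2; CP rank is at least every unfolding rank, so rank(T) ≥ 2. (This is only a lower bound: in general the CP rank may exceed every unfolding rank, so we still need to exhibit 2 rank-1 terms summing to T.)
Upper bound — finding two terms. Write S_k = T[:,:,k] for the frontal slices: S₀ = [[0, 0, 0], [4, -6, 2]], S₁ = [[3, -6, -3], [-2, 4, 2]], S₂ = [[-9, 18, 9], [10, -18, -4]].
If T = a₁ ⊗ b₁ ⊗ c₁ + a₂ ⊗ b₂ ⊗ c₂ then each S_k = c₁[k]·a₁b₁ᵀ + c₂[k]·a₂b₂ᵀ. S₀ and S₁ are linearly independent, so a₁b₁ᵀ and a₂b₂ᵀ must span the same plane of matrices: they are the rank-1 matrices of the form x·S₀ + y·S₁.
The 2×2 minor of x·S₀ + y·S₁ on rows {0,1}, columns {0,1} is 6·xy = 6·(y)(x), vanishing at (x:y) = (1:0) and (0:1).
M₁ = S₀ = [[0, 0, 0], [4, -6, 2]] = 2·[0, 1][2, -3, 1]ᵀ and M₂ = S₁ = [[3, -6, -3], [-2, 4, 2]] = [3, -2][1, -2, -1]ᵀ, so take a₁ = [0, 1], b₁ = [2, -3, 1], a₂ = [3, -2], b₂ = [1, -2, -1].
Each slice is an integer combination of E₁ = a₁b₁ᵀ and E₂ = a₂b₂ᵀ: S₀ = 2·E₁, S₁ = E₂, S₂ = 2·E₁ − 3·E₂; reading off coefficients, c₁ = [2, 0, 2] and c₂ = [0, 1, -3].
Hence T = [0, 1] ⊗ [2, -3, 1] ⊗ [2, 0, 2] + [3, -2] ⊗ [1, -2, -1] ⊗ [0, 1, -3], so rank(T) ≤ 2.
These bounds meet, so rank(T) = 2.
Check entry T[1,1,1] = 4: (1)·(-3)·(0) + (-2)·(-2)·(1) = 4.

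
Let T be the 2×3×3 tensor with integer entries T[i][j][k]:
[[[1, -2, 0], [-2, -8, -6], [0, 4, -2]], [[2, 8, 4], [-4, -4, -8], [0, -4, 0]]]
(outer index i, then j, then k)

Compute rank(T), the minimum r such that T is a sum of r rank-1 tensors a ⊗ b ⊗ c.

Lower bound: the mode-2 unfolding of T (rows indexed by j, columns by (i,k) = (0,0), (0,1), (0,2), (1,0), (1,1), (1,2)) is [[1, -2, 0, 2, 8, 4], [-2, -8, -6, -4, -4, -8], [0, 4, -2, 0, -4, 0]].
There the 3×3 minor on rows j ∈ {0, 1, 2}, columns (i,k) ∈ {(0,0), (0,1), (0,2)} is det [[1, -2, 0], [-2, -8, -6], [0, 4, -2]] = 48 ≠ 0, so this unfolding has rank ≥ 3; CP rank is at least every unfolding rank, so rank(T) ≥ 3. (This is only a lower bound: in general the CP rank may exceed every unfolding rank, so we still need to exhibit 3 rank-1 terms summing to T.)
Upper bound: T is a sum of 3 rank-1 terms, T = [1, -1] ⊗ [1, 1, -1] ⊗ [0, -4, 0] + [1, 0] ⊗ [1, 1, 1] ⊗ [0, 0, -2] + [1, 2] ⊗ [1, -2, 0] ⊗ [1, 2, 2] (written with every a and b primitive with positive leading entry and the scale carried by c; CP decompositions are not unique, and this one is verified by expanding entrywise), so rank(T) ≤ 3.
These bounds meet, so rank(T) = 3.
Check entry T[0,2,1] = 4: (1)·(-1)·(-4) + (1)·(1)·(0) + (1)·(0)·(2) = 4.

3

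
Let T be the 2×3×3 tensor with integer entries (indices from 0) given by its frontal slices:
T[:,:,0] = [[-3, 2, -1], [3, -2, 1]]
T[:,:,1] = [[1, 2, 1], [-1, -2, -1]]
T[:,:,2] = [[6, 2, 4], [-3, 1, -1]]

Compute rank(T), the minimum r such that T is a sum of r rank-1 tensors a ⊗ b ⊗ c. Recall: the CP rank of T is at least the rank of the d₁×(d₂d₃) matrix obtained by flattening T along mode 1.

Lower bound: in the mode-2 unfolding of T (rows indexed by j, columns by (i,k)) the 3×3 minor on rows j ∈ {0, 1, 2}, columns (i,k) ∈ {(0,0), (0,1), (0,2)} is det [[-3, 1, 6], [2, 2, 2], [-1, 1, 4]] = -4 ≠ 0, so that unfolding has rank ≥ 3 and hence rank(T) ≥ 3 (CP rank is at least every unfolding rank, though it can be larger).
Upper bound: T is a sum of 3 rank-1 terms, T = (1, -1) ⊗ (1, -2, 0) ⊗ (-2, 0, 2) + (1, -1) ⊗ (1, 2, 1) ⊗ (-1, 1, 2) + (2, 1) ⊗ (1, 1, 1) ⊗ (0, 0, 1) (one valid choice — decompositions are not unique — normalised so each a, b is primitive with positive first nonzero entry; check it by expanding all entries), so rank(T) ≤ 3.
These bounds meet, so rank(T) = 3.

3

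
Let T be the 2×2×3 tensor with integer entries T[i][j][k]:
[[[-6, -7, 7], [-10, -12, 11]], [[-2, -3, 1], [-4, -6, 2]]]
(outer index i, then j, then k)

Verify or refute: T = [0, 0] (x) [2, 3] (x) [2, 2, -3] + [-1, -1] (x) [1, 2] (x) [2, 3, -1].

Reconstruct entry (0,0,0) from the claimed factors: Σₗ aₗ[0]bₗ[0]cₗ[0] = (0)·(2)·(2) + (-1)·(1)·(2) = -2, but T[0,0,0] = -6. The claim is false.

No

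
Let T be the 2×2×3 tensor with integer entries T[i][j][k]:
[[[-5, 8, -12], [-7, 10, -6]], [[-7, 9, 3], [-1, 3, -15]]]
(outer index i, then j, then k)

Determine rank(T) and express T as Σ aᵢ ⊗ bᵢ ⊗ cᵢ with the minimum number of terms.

Lower bound: in the mode-3 unfolding of T (rows indexed by k, columns by (i,j)) the 2×2 minor on rows k ∈ {0, 1}, columns (i,j) ∈ {(0,0), (0,1)} is det [[-5, -7], [8, 10]] = 6 ≠ 0, so that unfolding has rank ≥ 2 and hence rank(T) ≥ 2 (CP rank is at least every unfolding rank, though it can be larger).
Upper bound: with S_k = T[:,:,k], the two rank-1 terms a₁b₁ᵀ, a₂b₂ᵀ are the rank-1 members of the pencil x·S₀ + y·S₁.
det(x·S₀ + y·S₁) is −44·x² + 110·xy − 66·y² = (-22)·(2·x − 3·y)(x − y), vanishing at (x:y) = (3:2) and (1:1).
M₁ = 3·S₀ + 2·S₁ = [[1, -1], [-3, 3]] = [1, -3][1, -1]ᵀ and M₂ = S₀ + S₁ = [[3, 3], [2, 2]] = [3, 2][1, 1]ᵀ, so take a₁ = [1, -3], b₁ = [1, -1], a₂ = [3, 2], b₂ = [1, 1].
Each slice is an integer combination of E₁ = a₁b₁ᵀ and E₂ = a₂b₂ᵀ: S₀ = E₁ − 2·E₂, S₁ = −E₁ + 3·E₂, S₂ = −3·E₁ − 3·E₂; reading off coefficients, c₁ = [1, -1, -3] and c₂ = [-2, 3, -3].
Hence T = [1, -3] ⊗ [1, -1] ⊗ [1, -1, -3] + [3, 2] ⊗ [1, 1] ⊗ [-2, 3, -3], so rank(T) ≤ 2.
These bounds meet, so rank(T) = 2.

rank(T) = 2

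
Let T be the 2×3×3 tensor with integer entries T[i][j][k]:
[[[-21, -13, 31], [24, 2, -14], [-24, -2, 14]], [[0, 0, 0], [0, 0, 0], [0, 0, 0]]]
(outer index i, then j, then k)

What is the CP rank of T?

Lower bound: the mode-3 unfolding of T (rows indexed by k, columns by (i,j) = (0,0), (0,1), (0,2), (1,0), (1,1), (1,2)) is [[-21, 24, -24, 0, 0, 0], [-13, 2, -2, 0, 0, 0], [31, -14, 14, 0, 0, 0]].
There the 2×2 minor on rows k ∈ {0, 1}, columns (i,j) ∈ {(0,0), (0,1)} is det [[-21, 24], [-13, 2]] = 270 ≠ 0, so this unfolding has rank ≥ 2; CP rank is at least every unfolding rank, so rank(T) ≥ 2. (Flattening ranks never certify an upper bound on CP rank; for that we must actually write T with 2 rank-1 terms.)
Upper bound — finding two terms. Every mode-1 slice of T is a multiple of one matrix: T[i,:,:] = a[i]·M with a = (1, 0) and M = [[-21, -13, 31], [24, 2, -14], [-24, -2, 14]] (rows indexed by j, columns by k). So it suffices to write M as a sum of two rank-1 matrices.
The rows of M satisfy (row 1) = −(row 2), so splitting by rows, M = (1, 0, 0)(-21, -13, 31)ᵀ + (0, -1, 1)(-24, -2, 14)ᵀ.
Hence T = (1, 0) ∘ (1, 0, 0) ∘ (-21, -13, 31) + (1, 0) ∘ (0, -1, 1) ∘ (-24, -2, 14), so rank(T) ≤ 2.
These bounds meet, so rank(T) = 2.

2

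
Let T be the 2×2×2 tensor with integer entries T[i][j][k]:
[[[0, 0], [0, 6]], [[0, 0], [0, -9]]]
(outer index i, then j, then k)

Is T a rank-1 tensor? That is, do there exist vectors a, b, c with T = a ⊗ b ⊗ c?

Yes

If T = a ⊗ b ⊗ c then every fibre of T is a multiple of the corresponding factor, so read the factors off the fibres through the nonzero entry T[0,1,1] = 6.
The mode-1 fibre T[:,1,1] = [6, -9] gives a = [2, -3] (primitive direction); the mode-2 fibre T[0,:,1] = [0, 6] gives b = [0, 1]; then c[k] = T[0,1,k] / (a[0]·b[1]) = [0, 6] / 2 = [0, 3].
Expanding [2, -3] ⊗ [0, 1] ⊗ [0, 3] reproduces all 8 entries of T, so T = [2, -3] ⊗ [0, 1] ⊗ [0, 3] and rank(T) ≤ 1.
Equivalently every frontal slice T[:,:,k] is c[k] times the rank-1 matrix [2, -3] ⊗ [0, 1]. So T has rank 1 (it is nonzero).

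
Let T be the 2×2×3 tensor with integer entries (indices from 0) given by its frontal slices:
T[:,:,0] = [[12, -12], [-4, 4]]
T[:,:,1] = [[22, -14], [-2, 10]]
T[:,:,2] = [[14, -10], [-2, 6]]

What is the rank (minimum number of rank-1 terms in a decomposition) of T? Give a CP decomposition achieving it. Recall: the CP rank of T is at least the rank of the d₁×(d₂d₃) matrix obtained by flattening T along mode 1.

Lower bound: the mode-1 unfolding of T (rows indexed by i, columns by (j,k) = (0,0), (0,1), (0,2), (1,0), (1,1), (1,2)) is [[12, 22, 14, -12, -14, -10], [-4, -2, -2, 4, 10, 6]].
There the 2×2 minor on rows i ∈ {0, 1}, columns (j,k) ∈ {(0,0), (0,1)} is det [[12, 22], [-4, -2]] = 64 ≠ 0, so this unfolding has rank ≥ 2; CP rank is at least every unfolding rank, so rank(T) ≥ 2. (Unfolding ranks only ever bound the CP rank from below — rank(T) can be strictly larger than all of them — so the matching upper bound has to come from an explicit 2-term decomposition.)
Upper bound — finding two terms. Write S_k = T[:,:,k] for the frontal slices: S₀ = [[12, -12], [-4, 4]], S₁ = [[22, -14], [-2, 10]], S₂ = [[14, -10], [-2, 6]].
If T = a₁ ∘ b₁ ∘ c₁ + a₂ ∘ b₂ ∘ c₂ then each S_k = c₁[k]·a₁b₁ᵀ + c₂[k]·a₂b₂ᵀ. S₀ and S₁ are linearly independent, so a₁b₁ᵀ and a₂b₂ᵀ must span the same plane of matrices: they are the rank-1 matrices of the form x·S₀ + y·S₁.
det(x·S₀ + y·S₁) is 128·xy + 192·y² = 64·(2·x + 3·y)(y), vanishing at (x:y) = (3:-2) and (1:0).
M₁ = 3·S₀ − 2·S₁ = [[-8, -8], [-8, -8]] = (-8)·(1, 1)(1, 1)ᵀ and M₂ = S₀ = [[12, -12], [-4, 4]] = 4·(3, -1)(1, -1)ᵀ, so take a₁ = (1, 1), b₁ = (1, 1), a₂ = (3, -1), b₂ = (1, -1).
Each slice is an integer combination of E₁ = a₁b₁ᵀ and E₂ = a₂b₂ᵀ: S₀ = 4·E₂, S₁ = 4·E₁ + 6·E₂, S₂ = 2·E₁ + 4·E₂; reading off coefficients, c₁ = (0, 4, 2) and c₂ = (4, 6, 4).
Hence T = (1, 1) ∘ (1, 1) ∘ (0, 4, 2) + (3, -1) ∘ (1, -1) ∘ (4, 6, 4), so rank(T) ≤ 2.
These bounds meet, so rank(T) = 2.
Check entry T[1,1,1] = 10: (1)·(1)·(4) + (-1)·(-1)·(6) = 10.

rank(T) = 2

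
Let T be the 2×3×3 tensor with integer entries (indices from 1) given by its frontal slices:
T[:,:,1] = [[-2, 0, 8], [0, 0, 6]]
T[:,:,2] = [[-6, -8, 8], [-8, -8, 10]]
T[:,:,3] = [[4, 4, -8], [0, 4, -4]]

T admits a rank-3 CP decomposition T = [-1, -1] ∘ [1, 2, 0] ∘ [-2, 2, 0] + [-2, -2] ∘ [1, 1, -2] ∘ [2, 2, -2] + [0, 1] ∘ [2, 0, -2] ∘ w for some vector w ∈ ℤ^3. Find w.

Subtract the known terms from T to get the rank-1 residual R = [0, 1] ∘ [2, 0, -2] ∘ w, so R[i,j,k] = a[i]·b[j]·w[k]. Pick indices with nonzero a[2]·b[1] = (1)·(2) = 2. Only the fibre through (2,1,·) is needed: R[2,1,:] = T[2,1,:] − Σₗ aₗ[2]bₗ[1]cₗ = [0, -8, 0] − (-1)·(1)·[-2, 2, 0] − (-2)·(1)·[2, 2, -2] = [2, -2, -4]. Then w[k] = R[2,1,k] / 2 for each k, giving w = [2, -2, -4] / 2 = [1, -1, -2].

w = [1, -1, -2]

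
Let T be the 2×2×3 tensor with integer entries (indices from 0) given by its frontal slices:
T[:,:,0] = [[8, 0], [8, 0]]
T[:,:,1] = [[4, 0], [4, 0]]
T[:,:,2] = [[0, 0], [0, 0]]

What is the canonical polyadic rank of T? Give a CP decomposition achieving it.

Lower bound: T ≠ 0 (e.g. T[0,0,0] = 8), so rank(T) ≥ 1.
Upper bound: the mode-1 fibre T[:,0,0] = [8, 8] gives a = [1, 1] (primitive direction); the mode-2 fibre T[0,:,0] = [8, 0] gives b = [1, 0]; then c[k] = T[0,0,k] / (a[0]·b[0]) = [8, 4, 0] / 1 = [8, 4, 0].
Expanding [1, 1] ⊗ [1, 0] ⊗ [8, 4, 0] reproduces all 12 entries of T, so T = [1, 1] ⊗ [1, 0] ⊗ [8, 4, 0] and rank(T) ≤ 1.
These bounds meet, so rank(T) = 1.

rank(T) = 1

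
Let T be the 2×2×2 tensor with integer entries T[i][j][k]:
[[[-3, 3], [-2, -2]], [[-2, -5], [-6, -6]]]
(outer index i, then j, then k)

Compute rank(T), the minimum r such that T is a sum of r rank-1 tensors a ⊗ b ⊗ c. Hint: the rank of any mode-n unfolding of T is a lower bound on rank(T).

2

Lower bound: the mode-2 unfolding of T (rows indexed by j, columns by (i,k) = (0,0), (0,1), (1,0), (1,1)) is [[-3, 3, -2, -5], [-2, -2, -6, -6]].
There the 2×2 minor on rows j ∈ {0, 1}, columns (i,k) ∈ {(0,0), (0,1)} is det [[-3, 3], [-2, -2]] = 12 ≠ 0, so this unfolding has rank ≥ 2; CP rank is at least every unfolding rank, so rank(T) ≥ 2. (Flattening ranks never certify an upper bound on CP rank; for that we must actually write T with 2 rank-1 terms.)
Upper bound — finding two terms. Write S_k = T[:,:,k] for the frontal slices: S₀ = [[-3, -2], [-2, -6]], S₁ = [[3, -2], [-5, -6]].
If T = a₁ ⊗ b₁ ⊗ c₁ + a₂ ⊗ b₂ ⊗ c₂ then each S_k = c₁[k]·a₁b₁ᵀ + c₂[k]·a₂b₂ᵀ. S₀ and S₁ are linearly independent, so a₁b₁ᵀ and a₂b₂ᵀ must span the same plane of matrices: they are the rank-1 matrices of the form x·S₀ + y·S₁.
det(x·S₀ + y·S₁) is 14·x² − 14·xy − 28·y² = 14·(x − 2·y)(x + y), vanishing at (x:y) = (2:1) and (1:-1).
M₁ = 2·S₀ + S₁ = [[-3, -6], [-9, -18]] = (-3)·(1, 3)(1, 2)ᵀ and M₂ = S₀ − S₁ = [[-6, 0], [3, 0]] = (-3)·(2, -1)(1, 0)ᵀ, so take a₁ = (1, 3), b₁ = (1, 2), a₂ = (2, -1), b₂ = (1, 0).
Each slice is an integer combination of E₁ = a₁b₁ᵀ and E₂ = a₂b₂ᵀ: S₀ = −E₁ − E₂, S₁ = −E₁ + 2·E₂; reading off coefficients, c₁ = (-1, -1) and c₂ = (-1, 2).
Hence T = (1, 3) ⊗ (1, 2) ⊗ (-1, -1) + (2, -1) ⊗ (1, 0) ⊗ (-1, 2), so rank(T) ≤ 2.
These bounds meet, so rank(T) = 2.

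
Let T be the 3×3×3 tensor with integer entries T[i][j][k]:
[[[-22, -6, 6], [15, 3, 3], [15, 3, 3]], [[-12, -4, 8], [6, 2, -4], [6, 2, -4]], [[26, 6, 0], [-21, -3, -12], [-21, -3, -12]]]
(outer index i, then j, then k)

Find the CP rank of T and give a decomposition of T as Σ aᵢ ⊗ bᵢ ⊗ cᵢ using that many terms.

Lower bound: the mode-3 unfolding of T (rows indexed by k, columns by (i,j) = (0,0), (0,1), (0,2), (1,0), (1,1), (1,2), (2,0), (2,1), (2,2)) is [[-22, 15, 15, -12, 6, 6, 26, -21, -21], [-6, 3, 3, -4, 2, 2, 6, -3, -3], [6, 3, 3, 8, -4, -4, 0, -12, -12]].
There the 2×2 minor on rows k ∈ {0, 1}, columns (i,j) ∈ {(0,0), (0,1)} is det [[-22, 15], [-6, 3]] = 24 ≠ 0, so this unfolding has rank ≥ 2; CP rank is at least every unfolding rank, so rank(T) ≥ 2. (This is only a lower bound: in general the CP rank may exceed every unfolding rank, so we still need to exhibit 2 rank-1 terms summing to T.)
Upper bound — finding two terms. Write S_k = T[:,:,k] for the frontal slices: S₀ = [[-22, 15, 15], [-12, 6, 6], [26, -21, -21]], S₁ = [[-6, 3, 3], [-4, 2, 2], [6, -3, -3]], S₂ = [[6, 3, 3], [8, -4, -4], [0, -12, -12]].
If T = a₁ ⊗ b₁ ⊗ c₁ + a₂ ⊗ b₂ ⊗ c₂ then each S_k = c₁[k]·a₁b₁ᵀ + c₂[k]·a₂b₂ᵀ. S₀ and S₁ are linearly independent, so a₁b₁ᵀ and a₂b₂ᵀ must span the same plane of matrices: they are the rank-1 matrices of the form x·S₀ + y·S₁.
The 2×2 minor of x·S₀ + y·S₁ on rows {0,1}, columns {0,1} is 48·x² + 16·xy = 16·(3·x + y)(x), vanishing at (x:y) = (1:-3) and (0:1).
M₁ = S₀ − 3·S₁ = [[-4, 6, 6], [0, 0, 0], [8, -12, -12]] = (-2)·(1, 0, -2)(2, -3, -3)ᵀ and M₂ = S₁ = [[-6, 3, 3], [-4, 2, 2], [6, -3, -3]] = −(3, 2, -3)(2, -1, -1)ᵀ, so take a₁ = (1, 0, -2), b₁ = (2, -3, -3), a₂ = (3, 2, -3), b₂ = (2, -1, -1).
Each slice is an integer combination of E₁ = a₁b₁ᵀ and E₂ = a₂b₂ᵀ: S₀ = −2·E₁ − 3·E₂, S₁ = −E₂, S₂ = −3·E₁ + 2·E₂; reading off coefficients, c₁ = (-2, 0, -3) and c₂ = (-3, -1, 2).
Hence T = (1, 0, -2) ⊗ (2, -3, -3) ⊗ (-2, 0, -3) + (3, 2, -3) ⊗ (2, -1, -1) ⊗ (-3, -1, 2), so rank(T) ≤ 2.
These bounds meet, so rank(T) = 2.

rank(T) = 2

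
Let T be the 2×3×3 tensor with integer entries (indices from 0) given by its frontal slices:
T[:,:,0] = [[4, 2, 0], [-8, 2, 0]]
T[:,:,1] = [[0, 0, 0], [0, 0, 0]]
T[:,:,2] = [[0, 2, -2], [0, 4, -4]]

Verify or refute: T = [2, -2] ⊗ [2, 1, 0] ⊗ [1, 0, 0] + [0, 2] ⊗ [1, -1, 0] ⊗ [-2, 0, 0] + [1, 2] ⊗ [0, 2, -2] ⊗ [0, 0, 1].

Yes

Reconstruct entrywise from the claimed factors. For example, T[0,1,1] = 0 and Σₗ aₗ[0]bₗ[1]cₗ[1] = (2)·(1)·(0) + (0)·(-1)·(0) + (1)·(2)·(0) = 0; checking all 18 entries, every one matches. The claim holds.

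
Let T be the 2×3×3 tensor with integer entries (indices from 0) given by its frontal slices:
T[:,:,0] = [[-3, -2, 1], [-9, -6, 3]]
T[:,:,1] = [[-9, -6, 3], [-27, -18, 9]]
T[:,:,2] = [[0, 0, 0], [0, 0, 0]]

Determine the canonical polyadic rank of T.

Lower bound: T ≠ 0 (e.g. T[0,0,0] = -3), so rank(T) ≥ 1.
Upper bound: if T = a ⊗ b ⊗ c then every fibre of T is a multiple of the corresponding factor, so read the factors off the fibres through the nonzero entry T[0,0,0] = -3.
The mode-1 fibre T[:,0,0] = [-3, -9] gives a = [1, 3] (primitive direction); the mode-2 fibre T[0,:,0] = [-3, -2, 1] gives b = [3, 2, -1]; then c[k] = T[0,0,k] / (a[0]·b[0]) = [-3, -9, 0] / 3 = [-1, -3, 0].
Expanding [1, 3] ⊗ [3, 2, -1] ⊗ [-1, -3, 0] reproduces all 18 entries of T, so T = [1, 3] ⊗ [3, 2, -1] ⊗ [-1, -3, 0] and rank(T) ≤ 1.
These bounds meet, so rank(T) = 1.

1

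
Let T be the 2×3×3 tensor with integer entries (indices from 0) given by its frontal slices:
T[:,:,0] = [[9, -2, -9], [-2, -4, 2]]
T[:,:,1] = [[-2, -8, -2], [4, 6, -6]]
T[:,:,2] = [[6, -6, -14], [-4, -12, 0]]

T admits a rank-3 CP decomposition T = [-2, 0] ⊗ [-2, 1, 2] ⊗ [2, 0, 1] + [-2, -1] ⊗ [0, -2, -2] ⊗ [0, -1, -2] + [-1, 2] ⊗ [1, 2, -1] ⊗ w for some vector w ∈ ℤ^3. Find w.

Subtract the known terms from T to get the rank-1 residual R = [-1, 2] ⊗ [1, 2, -1] ⊗ w, so R[i,j,k] = a[i]·b[j]·w[k]. Pick indices with nonzero a[0]·b[0] = (-1)·(1) = -1. Only the fibre through (0,0,·) is needed: R[0,0,:] = T[0,0,:] − Σₗ aₗ[0]bₗ[0]cₗ = [9, -2, 6] − (-2)·(-2)·[2, 0, 1] − (-2)·(0)·[0, -1, -2] = [1, -2, 2]. Then w[k] = R[0,0,k] / -1 for each k, giving w = [1, -2, 2] / -1 = [-1, 2, -2].

w = [-1, 2, -2]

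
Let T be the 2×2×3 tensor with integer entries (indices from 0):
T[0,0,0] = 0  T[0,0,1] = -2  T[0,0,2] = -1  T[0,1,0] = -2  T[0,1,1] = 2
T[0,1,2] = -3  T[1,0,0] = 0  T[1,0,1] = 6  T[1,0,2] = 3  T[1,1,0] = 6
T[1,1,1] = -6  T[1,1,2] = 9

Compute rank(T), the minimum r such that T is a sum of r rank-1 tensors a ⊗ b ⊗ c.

Lower bound: in the mode-2 unfolding of T (rows indexed by j, columns by (i,k)) the 2×2 minor on rows j ∈ {0, 1}, columns (i,k) ∈ {(0,0), (0,1)} is det [[0, -2], [-2, 2]] = -4 ≠ 0, so that unfolding has rank ≥ 2 and hence rank(T) ≥ 2 (CP rank is at least every unfolding rank, though it can be larger).
Upper bound: T[i,:,:] = a[i]·M for every slice, with a = [1, -3] and M = [[0, -2, -1], [-2, 2, -3]] (rows j, columns k).
Splitting M by its rows (j = 0, 1), M = [1, 0][0, -2, -1]ᵀ + [0, 1][-2, 2, -3]ᵀ.
Hence T = [1, -3] ⊗ [1, 0] ⊗ [0, -2, -1] + [1, -3] ⊗ [0, 1] ⊗ [-2, 2, -3], so rank(T) ≤ 2.
These bounds meet, so rank(T) = 2.

2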